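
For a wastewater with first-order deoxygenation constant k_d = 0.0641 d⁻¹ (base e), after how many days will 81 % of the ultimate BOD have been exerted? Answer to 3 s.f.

y/L₀ = 1 − e^(−k_d t) = 0.81 ⇒ e^(−k_d t) = 0.190
t = −ln(0.190) / 0.0641 = 1.661 / 0.0641 = 25.91 d.

t ≈ 25.9 d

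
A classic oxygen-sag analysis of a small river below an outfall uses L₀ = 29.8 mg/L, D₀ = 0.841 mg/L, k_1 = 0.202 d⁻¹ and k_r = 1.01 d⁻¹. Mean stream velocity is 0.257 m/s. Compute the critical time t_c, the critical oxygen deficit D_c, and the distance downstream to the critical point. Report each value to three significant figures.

With k_r/k_1 = 5.000 and 1 − D₀(k_r−k_1)/(k_1 L₀) = 0.8871,
t_c = ln(5.000 × 0.8871) / (1.01 − 0.202) = ln(4.436) / 0.8080 = 1.490/0.8080 = 1.844 d.
D_c = (k_1/k_r) L₀ e^(−k_1 t_c) = (0.202/1.01) × 29.8 × e^(−0.202×1.844) = 0.2000 × 29.8 × 0.6891 = 4.107 mg/L.
x_c = v t_c = 0.257 m/s × 1.844 d × 86400 s/d = 40940 m ≈ 40.9 km.

t_c ≈ 1.84 d; D_c ≈ 4.11 mg/L; x_c ≈ 40.9 km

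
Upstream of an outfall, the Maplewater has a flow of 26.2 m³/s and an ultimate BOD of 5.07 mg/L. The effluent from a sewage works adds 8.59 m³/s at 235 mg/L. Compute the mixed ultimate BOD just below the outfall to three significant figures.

Flow-weighted mixing: C = (Q_r C_r + Q_w C_w)/(Q_r + Q_w)
= (26.2×5.07 + 8.59×235)/(26.2 + 8.59) = 2151/34.79 = 61.84 mg/L.

61.8 mg/L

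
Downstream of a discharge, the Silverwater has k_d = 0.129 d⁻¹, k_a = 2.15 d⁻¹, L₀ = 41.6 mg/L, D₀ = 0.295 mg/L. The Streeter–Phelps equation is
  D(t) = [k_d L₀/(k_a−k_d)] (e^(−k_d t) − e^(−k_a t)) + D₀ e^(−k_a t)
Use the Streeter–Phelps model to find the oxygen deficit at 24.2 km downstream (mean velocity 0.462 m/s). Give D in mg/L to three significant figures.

D ≈ 1.81 mg/L

Travel time t = x/v = 24.2 km / (0.462 m/s) = 24200 m / 0.462 m/s = 52380 s = 0.6063 d.
k_d L₀/(k_a−k_d) = 0.129×41.6/(2.15−0.129) = 5.366/2.021 = 2.655 mg/L.
e^(−k_d t) = e^(−0.129×0.6063) = 0.9248; e^(−k_a t) = e^(−2.15×0.6063) = 0.2716.
D = 2.655 × (0.9248 − 0.2716) + 0.295 × 0.2716 = 1.734 + 0.08012 = 1.815 mg/L.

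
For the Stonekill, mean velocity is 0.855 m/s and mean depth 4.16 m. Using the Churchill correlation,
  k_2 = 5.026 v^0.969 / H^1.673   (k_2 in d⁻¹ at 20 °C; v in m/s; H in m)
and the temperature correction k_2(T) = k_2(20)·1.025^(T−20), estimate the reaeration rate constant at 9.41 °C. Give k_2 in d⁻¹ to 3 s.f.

k_2 ≈ 0.306 d⁻¹

k_2(20) = 5.026 × 0.855^0.969 / 4.16^1.673 = 5.026 × 0.8592 / 10.86 = 0.3977 d⁻¹.
k_2(9.41) = 0.3977 × 1.025^(9.41−20) = 0.3977 × 0.7699 = 0.3062 d⁻¹.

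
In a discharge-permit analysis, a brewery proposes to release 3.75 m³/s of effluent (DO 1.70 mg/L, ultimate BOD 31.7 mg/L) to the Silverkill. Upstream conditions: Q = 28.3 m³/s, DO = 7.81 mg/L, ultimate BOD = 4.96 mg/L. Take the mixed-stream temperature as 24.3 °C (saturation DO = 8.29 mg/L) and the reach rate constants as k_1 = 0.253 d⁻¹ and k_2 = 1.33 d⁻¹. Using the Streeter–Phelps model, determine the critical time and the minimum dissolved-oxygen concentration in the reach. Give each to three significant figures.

t_c ≈ 0.621 d; minimum DO ≈ 6.97 mg/L

Mixed DO = (28.3×7.81 + 3.75×1.70)/(28.3+3.75) = 227.4/32.05 = 7.095 mg/L.
Mixed L₀ = (28.3×4.96 + 3.75×31.7)/(32.05) = 259.2/32.05 = 8.089 mg/L.
Initial deficit D₀ = C_s − DO₀ = 8.29 − 7.095 = 1.195 mg/L.
t_c = (1/1.077) ln[(1.33/0.253)(1 − 1.195×1.077/(0.253×8.089))] = 0.9285 × ln(1.951) = 0.6206 d.
D_c = (0.253/1.33) × 8.089 × e^(−0.253×0.6206) = 0.1902 × 8.089 × 0.8547 = 1.315 mg/L.
Minimum DO = 8.29 − 1.315 = 6.975 mg/L.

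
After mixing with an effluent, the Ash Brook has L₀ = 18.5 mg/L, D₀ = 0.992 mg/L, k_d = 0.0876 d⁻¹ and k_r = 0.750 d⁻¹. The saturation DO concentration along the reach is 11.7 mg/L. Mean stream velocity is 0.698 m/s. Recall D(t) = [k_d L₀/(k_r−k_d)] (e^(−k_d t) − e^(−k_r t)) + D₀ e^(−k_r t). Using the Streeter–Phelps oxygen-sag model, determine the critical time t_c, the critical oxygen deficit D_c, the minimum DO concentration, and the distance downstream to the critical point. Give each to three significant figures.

t_c ≈ 2.46 d; D_c ≈ 1.74 mg/L; min DO ≈ 9.96 mg/L; x_c ≈ 148 km

At the critical point dD/dt = 0, so k_d L₀ e^(−k_d t) = k_r D. Substituting D(t) from the Streeter–Phelps equation and solving for t gives
t_c = ln[(k_r/k_d)(1 − D₀(k_r−k_d)/(k_d L₀))] / (k_r−k_d).
Here k_r−k_d = 0.6624 d⁻¹ and 1 − D₀(k_r−k_d)/(k_d L₀) = 1 − 0.992×0.6624/(0.0876×18.5) = 0.5945, so
t_c = ln(8.562 × 0.5945) / 0.6624 = 1.627 / 0.6624 = 2.457 d.
D_c = (k_d/k_r) L₀ e^(−k_d t_c) = (0.0876/0.750) × 18.5 × e^(−0.0876×2.457) = 0.1168 × 18.5 × 0.8064 = 1.742 mg/L.
Minimum DO = C_s − D_c = 11.7 − 1.742 = 9.958 mg/L.
x_c = v t_c = 0.698 m/s × 2.457 d × 86400 s/d = 148200 m ≈ 148 km.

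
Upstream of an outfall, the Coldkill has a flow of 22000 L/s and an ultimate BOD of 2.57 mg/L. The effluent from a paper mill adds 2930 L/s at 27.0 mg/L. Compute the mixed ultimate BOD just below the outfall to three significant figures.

5.44 mg/L

Flow-weighted mixing: C = (Q_r C_r + Q_w C_w)/(Q_r + Q_w)
= (22000×2.57 + 2930×27.0)/(22000 + 2930) = 135600/24930 = 5.441 mg/L.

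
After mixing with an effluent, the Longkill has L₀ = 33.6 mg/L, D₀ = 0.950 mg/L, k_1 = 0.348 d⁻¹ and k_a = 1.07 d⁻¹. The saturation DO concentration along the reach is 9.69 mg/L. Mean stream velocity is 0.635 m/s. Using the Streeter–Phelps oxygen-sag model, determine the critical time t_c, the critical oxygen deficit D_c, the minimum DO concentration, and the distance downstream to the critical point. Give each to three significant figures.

With k_a/k_1 = 3.075 and 1 − D₀(k_a−k_1)/(k_1 L₀) = 0.9413,
t_c = ln(3.075 × 0.9413) / (1.07 − 0.348) = ln(2.894) / 0.7220 = 1.063/0.7220 = 1.472 d.
L(t_c) = L₀ e^(−k_1 t_c) = 33.6 × 0.5991 = 20.13 mg/L, and at the critical point k_a D_c = k_1 L, so D_c = (0.348/1.07) × 20.13 = 6.547 mg/L.
Minimum DO = C_s − D_c = 9.69 − 6.547 = 3.143 mg/L.
x_c = v t_c = 0.635 m/s × 1.472 d × 86400 s/d = 80760 m ≈ 80.8 km.

t_c ≈ 1.47 d; D_c ≈ 6.55 mg/L; min DO ≈ 3.14 mg/L; x_c ≈ 80.8 km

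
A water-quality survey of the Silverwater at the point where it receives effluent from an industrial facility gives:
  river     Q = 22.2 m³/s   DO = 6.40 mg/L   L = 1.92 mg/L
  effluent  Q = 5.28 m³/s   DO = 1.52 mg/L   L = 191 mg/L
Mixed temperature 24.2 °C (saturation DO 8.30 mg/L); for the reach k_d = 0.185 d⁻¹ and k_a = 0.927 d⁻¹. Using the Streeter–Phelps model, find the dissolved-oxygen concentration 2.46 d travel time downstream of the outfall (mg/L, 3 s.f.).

Mixed DO = (22.2×6.40 + 5.28×1.52)/(22.2+5.28) = 150.1/27.48 = 5.462 mg/L.
Mixed L₀ = (22.2×1.92 + 5.28×191)/(27.48) = 1051/27.48 = 38.25 mg/L.
Initial deficit D₀ = C_s − DO₀ = 8.30 − 5.462 = 2.838 mg/L.
D(2.46) = [0.185×38.25/(0.927−0.185)](e^(−0.185×2.46) − e^(−0.927×2.46)) + 2.838 e^(−0.927×2.46)
= 9.537 × (0.6344 − 0.1022) + 2.838 × 0.1022 = 5.365 mg/L.
DO = 8.30 − 5.365 = 2.935 mg/L.

DO ≈ 2.94 mg/L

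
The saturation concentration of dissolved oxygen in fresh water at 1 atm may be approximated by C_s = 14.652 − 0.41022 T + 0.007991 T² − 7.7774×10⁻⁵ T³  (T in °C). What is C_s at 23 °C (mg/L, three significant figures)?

C_s ≈ 8.50 mg/L

C_s = 14.652 − 0.41022×23 + 0.007991×23² − 7.7774×10⁻⁵×23³ = 8.498 mg/L.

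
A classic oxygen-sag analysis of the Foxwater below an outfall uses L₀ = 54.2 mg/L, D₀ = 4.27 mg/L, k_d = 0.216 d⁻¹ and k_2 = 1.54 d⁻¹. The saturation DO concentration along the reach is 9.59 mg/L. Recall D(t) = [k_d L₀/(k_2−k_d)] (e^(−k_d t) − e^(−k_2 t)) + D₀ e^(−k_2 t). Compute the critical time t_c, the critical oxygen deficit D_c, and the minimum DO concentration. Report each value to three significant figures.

With k_2/k_d = 7.130 and 1 − D₀(k_2−k_d)/(k_d L₀) = 0.5171,
t_c = ln(7.130 × 0.5171) / (1.54 − 0.216) = ln(3.687) / 1.324 = 1.305/1.324 = 0.9854 d.
L(t_c) = L₀ e^(−k_d t_c) = 54.2 × 0.8083 = 43.81 mg/L, and at the critical point k_2 D_c = k_d L, so D_c = (0.216/1.54) × 43.81 = 6.145 mg/L.
Minimum DO = C_s − D_c = 9.59 − 6.145 = 3.445 mg/L.

t_c ≈ 0.985 d; D_c ≈ 6.14 mg/L; min DO ≈ 3.45 mg/L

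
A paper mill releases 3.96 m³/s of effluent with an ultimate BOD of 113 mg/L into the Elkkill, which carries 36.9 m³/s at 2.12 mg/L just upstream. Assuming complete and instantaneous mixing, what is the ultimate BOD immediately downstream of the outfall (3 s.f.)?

12.9 mg/L

Flow-weighted mixing: C = (Q_r C_r + Q_w C_w)/(Q_r + Q_w)
= (36.9×2.12 + 3.96×113)/(36.9 + 3.96) = 525.7/40.86 = 12.87 mg/L.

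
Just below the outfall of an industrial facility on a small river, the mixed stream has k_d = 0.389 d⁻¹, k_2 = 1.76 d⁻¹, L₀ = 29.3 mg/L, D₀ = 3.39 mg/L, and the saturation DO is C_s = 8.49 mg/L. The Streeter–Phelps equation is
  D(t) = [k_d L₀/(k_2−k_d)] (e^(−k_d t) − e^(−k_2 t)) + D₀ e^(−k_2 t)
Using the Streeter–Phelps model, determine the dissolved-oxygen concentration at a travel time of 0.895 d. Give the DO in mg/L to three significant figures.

k_d L₀/(k_2−k_d) = 0.389×29.3/(1.76−0.389) = 11.40/1.371 = 8.313 mg/L.
e^(−k_d t) = e^(−0.389×0.8950) = 0.7060; e^(−k_2 t) = e^(−1.76×0.8950) = 0.2070.
D = 8.313 × (0.7060 − 0.2070) + 3.39 × 0.2070 = 4.149 + 0.7016 = 4.850 mg/L.
DO = C_s − D = 8.49 − 4.850 = 3.640 mg/L.

DO ≈ 3.64 mg/L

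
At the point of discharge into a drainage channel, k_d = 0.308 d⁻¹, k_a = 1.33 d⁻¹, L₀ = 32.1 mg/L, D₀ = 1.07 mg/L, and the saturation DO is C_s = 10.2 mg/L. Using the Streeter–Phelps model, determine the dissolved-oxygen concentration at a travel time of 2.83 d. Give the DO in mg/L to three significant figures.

k_d L₀/(k_a−k_d) = 0.308×32.1/(1.33−0.308) = 9.887/1.022 = 9.674 mg/L.
e^(−k_d t) = e^(−0.308×2.830) = 0.4183; e^(−k_a t) = e^(−1.33×2.830) = 0.02319.
D = 9.674 × (0.4183 − 0.02319) + 1.07 × 0.02319 = 3.822 + 0.02482 = 3.847 mg/L.
DO = C_s − D = 10.2 − 3.847 = 6.353 mg/L.

DO ≈ 6.35 mg/L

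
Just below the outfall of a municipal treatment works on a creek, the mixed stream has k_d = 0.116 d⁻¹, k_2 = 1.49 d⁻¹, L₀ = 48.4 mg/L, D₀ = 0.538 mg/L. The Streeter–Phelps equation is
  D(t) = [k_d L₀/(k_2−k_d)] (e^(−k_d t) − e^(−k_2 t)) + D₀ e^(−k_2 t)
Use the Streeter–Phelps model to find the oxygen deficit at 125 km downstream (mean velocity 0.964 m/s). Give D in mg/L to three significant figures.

Travel time t = x/v = 125 km / (0.964 m/s) = 125000 m / 0.964 m/s = 129700 s = 1.501 d.
k_d L₀/(k_2−k_d) = 0.116×48.4/(1.49−0.116) = 5.614/1.374 = 4.086 mg/L.
e^(−k_d t) = e^(−0.116×1.501) = 0.8402; e^(−k_2 t) = e^(−1.49×1.501) = 0.1069.
D = 4.086 × (0.8402 − 0.1069) + 0.538 × 0.1069 = 2.997 + 0.05749 = 3.054 mg/L.

D ≈ 3.05 mg/L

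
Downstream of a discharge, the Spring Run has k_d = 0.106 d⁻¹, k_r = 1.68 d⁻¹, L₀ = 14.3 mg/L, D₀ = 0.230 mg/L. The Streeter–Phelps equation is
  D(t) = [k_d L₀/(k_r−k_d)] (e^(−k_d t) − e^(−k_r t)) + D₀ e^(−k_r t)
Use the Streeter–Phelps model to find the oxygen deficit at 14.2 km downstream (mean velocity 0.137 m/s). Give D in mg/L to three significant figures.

Travel time t = x/v = 14.2 km / (0.137 m/s) = 14200 m / 0.137 m/s = 103600 s = 1.200 d.
k_d L₀/(k_r−k_d) = 0.106×14.3/(1.68−0.106) = 1.516/1.574 = 0.9630 mg/L.
e^(−k_d t) = e^(−0.106×1.200) = 0.8806; e^(−k_r t) = e^(−1.68×1.200) = 0.1333.
D = 0.9630 × (0.8806 − 0.1333) + 0.230 × 0.1333 = 0.7197 + 0.03065 = 0.7503 mg/L.

D ≈ 0.750 mg/L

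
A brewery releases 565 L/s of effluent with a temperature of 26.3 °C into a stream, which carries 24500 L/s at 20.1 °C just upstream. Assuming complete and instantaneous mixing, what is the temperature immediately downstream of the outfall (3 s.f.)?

20.2 °C

Flow-weighted mixing: C = (Q_r C_r + Q_w C_w)/(Q_r + Q_w)
= (24500×20.1 + 565×26.3)/(24500 + 565) = 507300/25060 = 20.24 °C.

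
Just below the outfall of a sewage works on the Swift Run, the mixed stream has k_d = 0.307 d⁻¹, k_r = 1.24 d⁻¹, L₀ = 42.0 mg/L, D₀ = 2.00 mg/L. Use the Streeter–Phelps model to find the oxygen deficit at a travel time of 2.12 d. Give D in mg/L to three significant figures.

k_d L₀/(k_r−k_d) = 0.307×42.0/(1.24−0.307) = 12.89/0.9330 = 13.82 mg/L.
e^(−k_d t) = e^(−0.307×2.120) = 0.5216; e^(−k_r t) = e^(−1.24×2.120) = 0.07217.
D = 13.82 × (0.5216 − 0.07217) + 2.00 × 0.07217 = 6.211 + 0.1443 = 6.356 mg/L.

D ≈ 6.36 mg/L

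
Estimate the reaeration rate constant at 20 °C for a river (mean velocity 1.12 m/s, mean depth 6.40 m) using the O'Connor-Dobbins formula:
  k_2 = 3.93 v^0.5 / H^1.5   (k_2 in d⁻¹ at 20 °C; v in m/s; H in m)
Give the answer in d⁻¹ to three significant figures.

k_2 = 3.93 × 1.12^0.5 / 6.40^1.5 = 3.93 × 1.058 / 16.19 = 0.2569 d⁻¹.

k_2 ≈ 0.257 d⁻¹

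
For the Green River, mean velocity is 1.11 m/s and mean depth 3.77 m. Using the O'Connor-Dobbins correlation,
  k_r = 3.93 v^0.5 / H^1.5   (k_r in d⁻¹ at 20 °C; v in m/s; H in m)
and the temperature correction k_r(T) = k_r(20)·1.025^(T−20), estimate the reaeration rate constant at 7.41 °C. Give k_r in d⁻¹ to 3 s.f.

k_r(20) = 3.93 × 1.11^0.5 / 3.77^1.5 = 3.93 × 1.054 / 7.320 = 0.5656 d⁻¹.
k_r(7.41) = 0.5656 × 1.025^(7.41−20) = 0.5656 × 0.7328 = 0.4145 d⁻¹.

k_r ≈ 0.415 d⁻¹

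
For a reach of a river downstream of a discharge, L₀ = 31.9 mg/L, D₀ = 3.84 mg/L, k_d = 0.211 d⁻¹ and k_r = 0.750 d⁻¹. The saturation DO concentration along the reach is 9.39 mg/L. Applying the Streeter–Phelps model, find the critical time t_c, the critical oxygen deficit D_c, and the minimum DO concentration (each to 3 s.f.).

t_c ≈ 1.67 d; D_c ≈ 6.31 mg/L; min DO ≈ 3.08 mg/L

With k_r/k_d = 3.555 and 1 − D₀(k_r−k_d)/(k_d L₀) = 0.6925,
t_c = ln(3.555 × 0.6925) / (0.750 − 0.211) = ln(2.461) / 0.5390 = 0.9008/0.5390 = 1.671 d.
D_c = (k_d/k_r) L₀ e^(−k_d t_c) = (0.211/0.750) × 31.9 × e^(−0.211×1.671) = 0.2813 × 31.9 × 0.7028 = 6.308 mg/L.
Minimum DO = C_s − D_c = 9.39 − 6.308 = 3.082 mg/L.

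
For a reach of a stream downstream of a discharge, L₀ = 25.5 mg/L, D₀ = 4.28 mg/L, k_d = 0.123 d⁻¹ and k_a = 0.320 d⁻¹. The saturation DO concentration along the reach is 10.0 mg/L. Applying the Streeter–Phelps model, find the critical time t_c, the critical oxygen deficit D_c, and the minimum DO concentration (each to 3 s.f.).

At the critical point dD/dt = 0, so k_d L₀ e^(−k_d t) = k_a D. Substituting D(t) from the Streeter–Phelps equation and solving for t gives
t_c = ln[(k_a/k_d)(1 − D₀(k_a−k_d)/(k_d L₀))] / (k_a−k_d).
Here k_a−k_d = 0.1970 d⁻¹ and 1 − D₀(k_a−k_d)/(k_d L₀) = 1 − 4.28×0.1970/(0.123×25.5) = 0.7312, so
t_c = ln(2.602 × 0.7312) / 0.1970 = 0.6430 / 0.1970 = 3.264 d.
D_c = (k_d/k_a) L₀ e^(−k_d t_c) = (0.123/0.320) × 25.5 × e^(−0.123×3.264) = 0.3844 × 25.5 × 0.6693 = 6.560 mg/L.
Minimum DO = C_s − D_c = 10.0 − 6.560 = 3.440 mg/L.

t_c ≈ 3.26 d; D_c ≈ 6.56 mg/L; min DO ≈ 3.44 mg/L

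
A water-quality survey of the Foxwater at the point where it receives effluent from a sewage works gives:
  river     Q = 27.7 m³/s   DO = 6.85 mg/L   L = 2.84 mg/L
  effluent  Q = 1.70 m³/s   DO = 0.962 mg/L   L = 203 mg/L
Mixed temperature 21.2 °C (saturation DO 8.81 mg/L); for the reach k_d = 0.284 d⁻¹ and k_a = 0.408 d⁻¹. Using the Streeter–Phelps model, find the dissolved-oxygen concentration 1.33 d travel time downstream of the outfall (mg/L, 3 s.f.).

Mixed DO = (27.7×6.85 + 1.70×0.962)/(27.7+1.70) = 191.4/29.40 = 6.510 mg/L.
Mixed L₀ = (27.7×2.84 + 1.70×203)/(29.40) = 423.8/29.40 = 14.41 mg/L.
Initial deficit D₀ = C_s − DO₀ = 8.81 − 6.510 = 2.300 mg/L.
D(1.33) = [0.284×14.41/(0.408−0.284)](e^(−0.284×1.33) − e^(−0.408×1.33)) + 2.300 e^(−0.408×1.33)
= 33.01 × (0.6854 − 0.5812) + 2.300 × 0.5812 = 4.777 mg/L.
DO = 8.81 − 4.777 = 4.033 mg/L.

DO ≈ 4.03 mg/L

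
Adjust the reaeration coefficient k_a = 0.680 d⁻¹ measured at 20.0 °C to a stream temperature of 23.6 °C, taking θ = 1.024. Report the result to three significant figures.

k_a(T₂) = k_a(T₁) · θ^(T₂−T₁) = 0.680 × 1.024^(23.6−20.0)
= 0.680 × 1.024^3.60 = 0.680 × 1.089 = 0.7406 d⁻¹.

k_a ≈ 0.741 d⁻¹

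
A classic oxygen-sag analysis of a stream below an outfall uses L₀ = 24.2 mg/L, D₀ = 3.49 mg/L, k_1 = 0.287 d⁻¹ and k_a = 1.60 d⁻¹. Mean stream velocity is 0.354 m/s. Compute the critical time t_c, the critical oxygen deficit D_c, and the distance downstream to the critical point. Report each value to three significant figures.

t_c = [1/(k_a−k_1)] ln[(k_a/k_1)(1 − D₀(k_a−k_1)/(k_1 L₀))]
= [1/(1.60−0.287)] ln[(1.60/0.287)(1 − 3.49×1.313/(0.287×24.2))]
= (1/1.313) ln[5.575 × 0.3402] = 0.7616 × ln(1.897) = 0.7616 × 0.6401 = 0.4875 d.
D_c = (k_1/k_a) L₀ e^(−k_1 t_c) = (0.287/1.60) × 24.2 × e^(−0.287×0.4875) = 0.1794 × 24.2 × 0.8694 = 3.774 mg/L.
x_c = v t_c = 0.354 m/s × 0.4875 d × 86400 s/d = 14910 m ≈ 14.9 km.

t_c ≈ 0.488 d; D_c ≈ 3.77 mg/L; x_c ≈ 14.9 km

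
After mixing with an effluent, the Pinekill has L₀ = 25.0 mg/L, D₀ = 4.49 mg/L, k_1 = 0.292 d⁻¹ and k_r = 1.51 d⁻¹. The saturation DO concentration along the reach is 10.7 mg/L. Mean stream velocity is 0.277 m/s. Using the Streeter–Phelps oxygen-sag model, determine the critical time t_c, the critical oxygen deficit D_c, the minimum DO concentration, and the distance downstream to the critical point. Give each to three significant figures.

At the critical point dD/dt = 0, so k_1 L₀ e^(−k_1 t) = k_r D. Substituting D(t) from the Streeter–Phelps equation and solving for t gives
t_c = ln[(k_r/k_1)(1 − D₀(k_r−k_1)/(k_1 L₀))] / (k_r−k_1).
Here k_r−k_1 = 1.218 d⁻¹ and 1 − D₀(k_r−k_1)/(k_1 L₀) = 1 − 4.49×1.218/(0.292×25.0) = 0.2508, so
t_c = ln(5.171 × 0.2508) / 1.218 = 0.2602 / 1.218 = 0.2136 d.
D_c = (k_1/k_r) L₀ e^(−k_1 t_c) = (0.292/1.51) × 25.0 × e^(−0.292×0.2136) = 0.1934 × 25.0 × 0.9395 = 4.542 mg/L.
Minimum DO = C_s − D_c = 10.7 − 4.542 = 6.158 mg/L.
x_c = v t_c = 0.277 m/s × 0.2136 d × 86400 s/d = 5113 m ≈ 5.11 km.

t_c ≈ 0.214 d; D_c ≈ 4.54 mg/L; min DO ≈ 6.16 mg/L; x_c ≈ 5.11 km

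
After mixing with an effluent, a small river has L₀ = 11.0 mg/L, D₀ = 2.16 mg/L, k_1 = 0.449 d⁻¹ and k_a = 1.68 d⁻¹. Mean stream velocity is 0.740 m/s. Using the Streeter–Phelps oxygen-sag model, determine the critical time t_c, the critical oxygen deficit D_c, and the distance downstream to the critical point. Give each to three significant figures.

t_c ≈ 0.444 d; D_c ≈ 2.41 mg/L; x_c ≈ 28.4 km

With k_a/k_1 = 3.742 and 1 − D₀(k_a−k_1)/(k_1 L₀) = 0.4616,
t_c = ln(3.742 × 0.4616) / (1.68 − 0.449) = ln(1.727) / 1.231 = 0.5466/1.231 = 0.4440 d.
L(t_c) = L₀ e^(−k_1 t_c) = 11.0 × 0.8193 = 9.012 mg/L, and at the critical point k_a D_c = k_1 L, so D_c = (0.449/1.68) × 9.012 = 2.409 mg/L.
x_c = v t_c = 0.740 m/s × 0.4440 d × 86400 s/d = 28390 m ≈ 28.4 km.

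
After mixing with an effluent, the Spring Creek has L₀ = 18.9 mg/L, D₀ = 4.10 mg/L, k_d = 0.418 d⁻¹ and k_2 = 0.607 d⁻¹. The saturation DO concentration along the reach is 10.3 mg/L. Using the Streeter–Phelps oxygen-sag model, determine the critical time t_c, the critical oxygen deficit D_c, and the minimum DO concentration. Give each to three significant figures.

t_c ≈ 1.43 d; D_c ≈ 7.17 mg/L; min DO ≈ 3.13 mg/L

t_c = [1/(k_2−k_d)] ln[(k_2/k_d)(1 − D₀(k_2−k_d)/(k_d L₀))]
= [1/(0.607−0.418)] ln[(0.607/0.418)(1 − 4.10×0.1890/(0.418×18.9))]
= (1/0.1890) ln[1.452 × 0.9019] = 5.291 × ln(1.310) = 5.291 × 0.2698 = 1.428 d.
D_c = (k_d/k_2) L₀ e^(−k_d t_c) = (0.418/0.607) × 18.9 × e^(−0.418×1.428) = 0.6886 × 18.9 × 0.5506 = 7.166 mg/L.
Minimum DO = C_s − D_c = 10.3 − 7.166 = 3.134 mg/L.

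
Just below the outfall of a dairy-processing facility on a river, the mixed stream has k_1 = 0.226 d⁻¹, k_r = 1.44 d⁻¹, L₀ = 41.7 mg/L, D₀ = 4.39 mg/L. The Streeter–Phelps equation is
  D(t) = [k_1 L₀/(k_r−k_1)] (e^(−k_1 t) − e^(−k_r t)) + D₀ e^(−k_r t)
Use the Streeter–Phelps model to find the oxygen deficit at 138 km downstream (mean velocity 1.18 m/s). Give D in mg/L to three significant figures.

D ≈ 5.24 mg/L

Travel time t = x/v = 138 km / (1.18 m/s) = 138000 m / 1.18 m/s = 116900 s = 1.354 d.
k_1 L₀/(k_r−k_1) = 0.226×41.7/(1.44−0.226) = 9.424/1.214 = 7.763 mg/L.
e^(−k_1 t) = e^(−0.226×1.354) = 0.7365; e^(−k_r t) = e^(−1.44×1.354) = 0.1424.
D = 7.763 × (0.7365 − 0.1424) + 4.39 × 0.1424 = 4.612 + 0.6251 = 5.237 mg/L.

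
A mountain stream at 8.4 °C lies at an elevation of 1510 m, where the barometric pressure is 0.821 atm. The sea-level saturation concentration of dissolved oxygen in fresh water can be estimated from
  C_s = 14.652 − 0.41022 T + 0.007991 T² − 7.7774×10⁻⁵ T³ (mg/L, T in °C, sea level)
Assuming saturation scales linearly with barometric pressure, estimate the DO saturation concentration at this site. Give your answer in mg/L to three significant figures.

At sea level: C_s = 14.652 − 0.41022×8.4 + 0.007991×8.4² − 7.7774×10⁻⁵×8.4³ = 11.72 mg/L.
Pressure correction: C_s' = 11.72 × 0.821 = 9.625 mg/L.

C_s ≈ 9.63 mg/L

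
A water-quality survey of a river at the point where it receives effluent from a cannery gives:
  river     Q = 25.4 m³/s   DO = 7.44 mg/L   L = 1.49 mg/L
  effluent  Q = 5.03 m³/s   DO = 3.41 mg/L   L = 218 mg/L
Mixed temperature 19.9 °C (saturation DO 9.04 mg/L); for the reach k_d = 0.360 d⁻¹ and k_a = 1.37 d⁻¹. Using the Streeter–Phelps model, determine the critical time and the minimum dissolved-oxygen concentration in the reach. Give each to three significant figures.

t_c ≈ 1.14 d; minimum DO ≈ 2.54 mg/L

Mixed DO = (25.4×7.44 + 5.03×3.41)/(25.4+5.03) = 206.1/30.43 = 6.774 mg/L.
Mixed L₀ = (25.4×1.49 + 5.03×218)/(30.43) = 1134/30.43 = 37.28 mg/L.
Initial deficit D₀ = C_s − DO₀ = 9.04 − 6.774 = 2.266 mg/L.
t_c = (1/1.010) ln[(1.37/0.360)(1 − 2.266×1.010/(0.360×37.28))] = 0.9901 × ln(3.157) = 1.138 d.
D_c = (0.360/1.37) × 37.28 × e^(−0.360×1.138) = 0.2628 × 37.28 × 0.6638 = 6.503 mg/L.
Minimum DO = 9.04 − 6.503 = 2.537 mg/L.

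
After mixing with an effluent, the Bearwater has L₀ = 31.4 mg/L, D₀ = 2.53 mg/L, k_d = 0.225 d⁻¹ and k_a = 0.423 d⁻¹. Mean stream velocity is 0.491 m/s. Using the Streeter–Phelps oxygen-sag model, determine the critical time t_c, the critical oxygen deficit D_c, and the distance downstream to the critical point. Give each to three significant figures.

t_c = [1/(k_a−k_d)] ln[(k_a/k_d)(1 − D₀(k_a−k_d)/(k_d L₀))]
= [1/(0.423−0.225)] ln[(0.423/0.225)(1 − 2.53×0.1980/(0.225×31.4))]
= (1/0.1980) ln[1.880 × 0.9291] = 5.051 × ln(1.747) = 5.051 × 0.5577 = 2.817 d.
D_c = (k_d/k_a) L₀ e^(−k_d t_c) = (0.225/0.423) × 31.4 × e^(−0.225×2.817) = 0.5319 × 31.4 × 0.5306 = 8.862 mg/L.
x_c = v t_c = 0.491 m/s × 2.817 d × 86400 s/d = 119500 m ≈ 119 km.

t_c ≈ 2.82 d; D_c ≈ 8.86 mg/L; x_c ≈ 119 km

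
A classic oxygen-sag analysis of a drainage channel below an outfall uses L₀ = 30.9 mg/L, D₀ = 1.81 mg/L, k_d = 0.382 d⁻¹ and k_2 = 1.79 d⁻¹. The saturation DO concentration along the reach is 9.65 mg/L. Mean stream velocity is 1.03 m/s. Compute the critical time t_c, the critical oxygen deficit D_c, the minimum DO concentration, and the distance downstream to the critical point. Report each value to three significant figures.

t_c ≈ 0.924 d; D_c ≈ 4.63 mg/L; min DO ≈ 5.02 mg/L; x_c ≈ 82.2 km

With k_2/k_d = 4.686 and 1 − D₀(k_2−k_d)/(k_d L₀) = 0.7841,
t_c = ln(4.686 × 0.7841) / (1.79 − 0.382) = ln(3.674) / 1.408 = 1.301/1.408 = 0.9242 d.
D_c = (k_d/k_2) L₀ e^(−k_d t_c) = (0.382/1.79) × 30.9 × e^(−0.382×0.9242) = 0.2134 × 30.9 × 0.7025 = 4.633 mg/L.
Minimum DO = C_s − D_c = 9.65 − 4.633 = 5.017 mg/L.
x_c = v t_c = 1.03 m/s × 0.9242 d × 86400 s/d = 82250 m ≈ 82.2 km.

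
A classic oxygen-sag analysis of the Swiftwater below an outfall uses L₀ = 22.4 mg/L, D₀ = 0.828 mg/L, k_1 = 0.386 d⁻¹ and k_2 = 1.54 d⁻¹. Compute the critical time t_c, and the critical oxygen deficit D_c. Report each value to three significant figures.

With k_2/k_1 = 3.990 and 1 − D₀(k_2−k_1)/(k_1 L₀) = 0.8895,
t_c = ln(3.990 × 0.8895) / (1.54 − 0.386) = ln(3.549) / 1.154 = 1.267/1.154 = 1.098 d.
L(t_c) = L₀ e^(−k_1 t_c) = 22.4 × 0.6546 = 14.66 mg/L, and at the critical point k_2 D_c = k_1 L, so D_c = (0.386/1.54) × 14.66 = 3.676 mg/L.

t_c ≈ 1.10 d; D_c ≈ 3.68 mg/L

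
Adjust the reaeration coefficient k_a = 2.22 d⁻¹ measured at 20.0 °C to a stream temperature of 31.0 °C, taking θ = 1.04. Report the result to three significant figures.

k_a(T₂) = k_a(T₁) · θ^(T₂−T₁) = 2.22 × 1.04^(31.0−20.0)
= 2.22 × 1.04^11.0 = 2.22 × 1.539 = 3.418 d⁻¹.

k_a ≈ 3.42 d⁻¹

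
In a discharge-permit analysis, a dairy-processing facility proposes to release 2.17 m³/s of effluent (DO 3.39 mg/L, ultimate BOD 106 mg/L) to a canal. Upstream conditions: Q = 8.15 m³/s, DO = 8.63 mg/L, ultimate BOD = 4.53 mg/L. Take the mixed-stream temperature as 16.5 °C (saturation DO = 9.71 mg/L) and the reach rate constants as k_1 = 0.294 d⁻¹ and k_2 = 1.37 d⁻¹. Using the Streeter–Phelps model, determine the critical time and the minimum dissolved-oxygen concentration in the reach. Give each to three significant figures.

t_c ≈ 1.09 d; minimum DO ≈ 5.68 mg/L

Mixed DO = (8.15×8.63 + 2.17×3.39)/(8.15+2.17) = 77.69/10.32 = 7.528 mg/L.
Mixed L₀ = (8.15×4.53 + 2.17×106)/(10.32) = 266.9/10.32 = 25.87 mg/L.
Initial deficit D₀ = C_s − DO₀ = 9.71 − 7.528 = 2.182 mg/L.
t_c = (1/1.076) ln[(1.37/0.294)(1 − 2.182×1.076/(0.294×25.87))] = 0.9294 × ln(3.221) = 1.087 d.
D_c = (0.294/1.37) × 25.87 × e^(−0.294×1.087) = 0.2146 × 25.87 × 0.7264 = 4.032 mg/L.
Minimum DO = 9.71 − 4.032 = 5.678 mg/L.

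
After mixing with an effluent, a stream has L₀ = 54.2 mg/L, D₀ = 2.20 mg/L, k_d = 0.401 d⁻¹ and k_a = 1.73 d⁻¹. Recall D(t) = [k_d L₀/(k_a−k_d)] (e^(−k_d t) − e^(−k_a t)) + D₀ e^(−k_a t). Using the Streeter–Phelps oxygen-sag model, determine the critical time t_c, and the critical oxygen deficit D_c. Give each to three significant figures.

With k_a/k_d = 4.314 and 1 − D₀(k_a−k_d)/(k_d L₀) = 0.8655,
t_c = ln(4.314 × 0.8655) / (1.73 − 0.401) = ln(3.734) / 1.329 = 1.317/1.329 = 0.9913 d.
D_c = (k_d/k_a) L₀ e^(−k_d t_c) = (0.401/1.73) × 54.2 × e^(−0.401×0.9913) = 0.2318 × 54.2 × 0.6720 = 8.442 mg/L.

t_c ≈ 0.991 d; D_c ≈ 8.44 mg/L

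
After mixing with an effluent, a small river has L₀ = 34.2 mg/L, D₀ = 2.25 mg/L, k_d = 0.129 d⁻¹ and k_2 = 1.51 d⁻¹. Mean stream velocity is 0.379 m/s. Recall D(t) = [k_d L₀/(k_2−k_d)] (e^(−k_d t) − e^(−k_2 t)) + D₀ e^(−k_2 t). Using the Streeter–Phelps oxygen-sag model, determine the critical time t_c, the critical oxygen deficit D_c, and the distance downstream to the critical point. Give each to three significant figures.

t_c ≈ 0.899 d; D_c ≈ 2.60 mg/L; x_c ≈ 29.4 km

At the critical point dD/dt = 0, so k_d L₀ e^(−k_d t) = k_2 D. Substituting D(t) from the Streeter–Phelps equation and solving for t gives
t_c = ln[(k_2/k_d)(1 − D₀(k_2−k_d)/(k_d L₀))] / (k_2−k_d).
Here k_2−k_d = 1.381 d⁻¹ and 1 − D₀(k_2−k_d)/(k_d L₀) = 1 − 2.25×1.381/(0.129×34.2) = 0.2957, so
t_c = ln(11.71 × 0.2957) / 1.381 = 1.242 / 1.381 = 0.8991 d.
L(t_c) = L₀ e^(−k_d t_c) = 34.2 × 0.8905 = 30.45 mg/L, and at the critical point k_2 D_c = k_d L, so D_c = (0.129/1.51) × 30.45 = 2.602 mg/L.
x_c = v t_c = 0.379 m/s × 0.8991 d × 86400 s/d = 29440 m ≈ 29.4 km.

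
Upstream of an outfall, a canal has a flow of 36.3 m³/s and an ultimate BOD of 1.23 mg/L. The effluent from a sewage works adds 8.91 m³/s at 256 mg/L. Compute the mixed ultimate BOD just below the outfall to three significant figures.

Flow-weighted mixing: C = (Q_r C_r + Q_w C_w)/(Q_r + Q_w)
= (36.3×1.23 + 8.91×256)/(36.3 + 8.91) = 2326/45.21 = 51.44 mg/L.

51.4 mg/L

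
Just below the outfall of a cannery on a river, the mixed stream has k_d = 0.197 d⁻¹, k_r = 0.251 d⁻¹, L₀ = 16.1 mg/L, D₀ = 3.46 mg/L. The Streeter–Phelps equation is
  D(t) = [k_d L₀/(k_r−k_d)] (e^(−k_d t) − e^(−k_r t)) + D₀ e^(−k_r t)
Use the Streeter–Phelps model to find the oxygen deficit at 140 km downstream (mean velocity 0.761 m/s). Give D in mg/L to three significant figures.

Travel time t = x/v = 140 km / (0.761 m/s) = 140000 m / 0.761 m/s = 184000 s = 2.129 d.
k_d L₀/(k_r−k_d) = 0.197×16.1/(0.251−0.197) = 3.172/0.05400 = 58.74 mg/L.
e^(−k_d t) = e^(−0.197×2.129) = 0.6574; e^(−k_r t) = e^(−0.251×2.129) = 0.5860.
D = 58.74 × (0.6574 − 0.5860) + 3.46 × 0.5860 = 4.194 + 2.028 = 6.221 mg/L.

D ≈ 6.22 mg/L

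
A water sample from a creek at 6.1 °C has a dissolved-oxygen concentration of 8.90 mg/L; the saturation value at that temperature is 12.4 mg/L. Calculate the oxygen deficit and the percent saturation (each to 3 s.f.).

D = C_s − C = 12.4 − 8.90 = 3.50 mg/L.
% saturation = 8.90/12.4 × 100 = 71.8 %.

D ≈ 3.50 mg/L; 71.8 % saturation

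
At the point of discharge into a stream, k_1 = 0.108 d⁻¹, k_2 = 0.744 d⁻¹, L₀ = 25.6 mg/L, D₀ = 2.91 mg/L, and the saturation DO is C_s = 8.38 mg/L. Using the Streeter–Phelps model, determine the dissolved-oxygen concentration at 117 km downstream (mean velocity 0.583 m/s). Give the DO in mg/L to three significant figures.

DO ≈ 5.25 mg/L

Travel time t = x/v = 117 km / (0.583 m/s) = 117000 m / 0.583 m/s = 200700 s = 2.323 d.
k_1 L₀/(k_2−k_1) = 0.108×25.6/(0.744−0.108) = 2.765/0.6360 = 4.347 mg/L.
e^(−k_1 t) = e^(−0.108×2.323) = 0.7781; e^(−k_2 t) = e^(−0.744×2.323) = 0.1776.
D = 4.347 × (0.7781 − 0.1776) + 2.91 × 0.1776 = 2.611 + 0.5169 = 3.127 mg/L.
DO = C_s − D = 8.38 − 3.127 = 5.253 mg/L.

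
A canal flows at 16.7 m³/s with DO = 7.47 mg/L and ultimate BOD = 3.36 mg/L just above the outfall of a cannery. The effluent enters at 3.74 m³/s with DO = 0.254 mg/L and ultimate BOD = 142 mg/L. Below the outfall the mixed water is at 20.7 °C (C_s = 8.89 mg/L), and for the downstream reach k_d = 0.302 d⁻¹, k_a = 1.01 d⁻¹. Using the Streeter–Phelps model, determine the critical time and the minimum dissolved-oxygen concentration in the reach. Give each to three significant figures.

t_c ≈ 1.35 d; minimum DO ≈ 3.17 mg/L

Mixed DO = (16.7×7.47 + 3.74×0.254)/(16.7+3.74) = 125.7/20.44 = 6.150 mg/L.
Mixed L₀ = (16.7×3.36 + 3.74×142)/(20.44) = 587.2/20.44 = 28.73 mg/L.
Initial deficit D₀ = C_s − DO₀ = 8.89 − 6.150 = 2.740 mg/L.
t_c = (1/0.7080) ln[(1.01/0.302)(1 − 2.740×0.7080/(0.302×28.73))] = 1.412 × ln(2.596) = 1.348 d.
D_c = (0.302/1.01) × 28.73 × e^(−0.302×1.348) = 0.2990 × 28.73 × 0.6656 = 5.718 mg/L.
Minimum DO = 8.89 − 5.718 = 3.172 mg/L.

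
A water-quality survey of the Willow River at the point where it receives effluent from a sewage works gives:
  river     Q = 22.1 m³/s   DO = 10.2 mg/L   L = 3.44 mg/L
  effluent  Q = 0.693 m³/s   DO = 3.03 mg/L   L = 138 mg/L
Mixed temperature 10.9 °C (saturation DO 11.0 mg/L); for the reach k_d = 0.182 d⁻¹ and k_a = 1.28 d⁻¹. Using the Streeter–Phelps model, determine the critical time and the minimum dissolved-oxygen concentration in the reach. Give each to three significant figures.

Mixed DO = (22.1×10.2 + 0.693×3.03)/(22.1+0.693) = 227.5/22.79 = 9.982 mg/L.
Mixed L₀ = (22.1×3.44 + 0.693×138)/(22.79) = 171.7/22.79 = 7.531 mg/L.
Initial deficit D₀ = C_s − DO₀ = 11.0 − 9.982 = 1.018 mg/L.
t_c = (1/1.098) ln[(1.28/0.182)(1 − 1.018×1.098/(0.182×7.531))] = 0.9107 × ln(1.298) = 0.2373 d.
D_c = (0.182/1.28) × 7.531 × e^(−0.182×0.2373) = 0.1422 × 7.531 × 0.9577 = 1.026 mg/L.
Minimum DO = 11.0 − 1.026 = 9.974 mg/L.

t_c ≈ 0.237 d; minimum DO ≈ 9.97 mg/L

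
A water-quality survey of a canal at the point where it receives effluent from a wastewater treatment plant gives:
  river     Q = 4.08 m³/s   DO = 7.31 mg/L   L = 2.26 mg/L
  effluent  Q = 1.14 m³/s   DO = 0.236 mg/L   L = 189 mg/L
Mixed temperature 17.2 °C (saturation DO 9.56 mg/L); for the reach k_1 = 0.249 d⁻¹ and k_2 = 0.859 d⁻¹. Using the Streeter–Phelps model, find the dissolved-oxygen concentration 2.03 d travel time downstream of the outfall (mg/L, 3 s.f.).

Mixed DO = (4.08×7.31 + 1.14×0.236)/(4.08+1.14) = 30.09/5.220 = 5.765 mg/L.
Mixed L₀ = (4.08×2.26 + 1.14×189)/(5.220) = 224.7/5.220 = 43.04 mg/L.
Initial deficit D₀ = C_s − DO₀ = 9.56 − 5.765 = 3.795 mg/L.
D(2.03) = [0.249×43.04/(0.859−0.249)](e^(−0.249×2.03) − e^(−0.859×2.03)) + 3.795 e^(−0.859×2.03)
= 17.57 × (0.6032 − 0.1749) + 3.795 × 0.1749 = 8.190 mg/L.
DO = 9.56 − 8.190 = 1.370 mg/L.

DO ≈ 1.37 mg/L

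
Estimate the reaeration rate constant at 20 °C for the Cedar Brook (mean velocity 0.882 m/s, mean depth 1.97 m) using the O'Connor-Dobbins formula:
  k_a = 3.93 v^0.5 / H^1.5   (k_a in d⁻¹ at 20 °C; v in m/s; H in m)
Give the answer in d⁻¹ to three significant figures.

k_a ≈ 1.33 d⁻¹

k_a = 3.93 × 0.882^0.5 / 1.97^1.5 = 3.93 × 0.9391 / 2.765 = 1.335 d⁻¹.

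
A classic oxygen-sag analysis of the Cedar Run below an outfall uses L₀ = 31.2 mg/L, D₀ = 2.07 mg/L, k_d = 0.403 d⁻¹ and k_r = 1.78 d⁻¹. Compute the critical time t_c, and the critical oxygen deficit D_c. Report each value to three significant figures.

t_c ≈ 0.892 d; D_c ≈ 4.93 mg/L

At the critical point dD/dt = 0, so k_d L₀ e^(−k_d t) = k_r D. Substituting D(t) from the Streeter–Phelps equation and solving for t gives
t_c = ln[(k_r/k_d)(1 − D₀(k_r−k_d)/(k_d L₀))] / (k_r−k_d).
Here k_r−k_d = 1.377 d⁻¹ and 1 − D₀(k_r−k_d)/(k_d L₀) = 1 − 2.07×1.377/(0.403×31.2) = 0.7733, so
t_c = ln(4.417 × 0.7733) / 1.377 = 1.228 / 1.377 = 0.8920 d.
L(t_c) = L₀ e^(−k_d t_c) = 31.2 × 0.6980 = 21.78 mg/L, and at the critical point k_r D_c = k_d L, so D_c = (0.403/1.78) × 21.78 = 4.931 mg/L.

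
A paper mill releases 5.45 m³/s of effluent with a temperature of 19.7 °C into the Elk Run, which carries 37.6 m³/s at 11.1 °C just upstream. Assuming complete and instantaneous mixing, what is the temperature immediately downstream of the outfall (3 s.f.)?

Flow-weighted mixing: C = (Q_r C_r + Q_w C_w)/(Q_r + Q_w)
= (37.6×11.1 + 5.45×19.7)/(37.6 + 5.45) = 524.7/43.05 = 12.19 °C.

12.2 °C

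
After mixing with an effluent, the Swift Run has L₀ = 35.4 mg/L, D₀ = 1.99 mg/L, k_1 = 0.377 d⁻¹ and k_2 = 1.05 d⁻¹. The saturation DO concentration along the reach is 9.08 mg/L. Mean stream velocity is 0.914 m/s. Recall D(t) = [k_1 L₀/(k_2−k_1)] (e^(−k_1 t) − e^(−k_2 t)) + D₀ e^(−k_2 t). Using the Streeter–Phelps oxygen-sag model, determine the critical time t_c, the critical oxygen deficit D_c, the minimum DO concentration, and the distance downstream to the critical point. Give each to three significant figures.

t_c ≈ 1.36 d; D_c ≈ 7.60 mg/L; min DO ≈ 1.48 mg/L; x_c ≈ 108 km

With k_2/k_1 = 2.785 and 1 − D₀(k_2−k_1)/(k_1 L₀) = 0.8996,
t_c = ln(2.785 × 0.8996) / (1.05 − 0.377) = ln(2.506) / 0.6730 = 0.9185/0.6730 = 1.365 d.
L(t_c) = L₀ e^(−k_1 t_c) = 35.4 × 0.5978 = 21.16 mg/L, and at the critical point k_2 D_c = k_1 L, so D_c = (0.377/1.05) × 21.16 = 7.598 mg/L.
Minimum DO = C_s − D_c = 9.08 − 7.598 = 1.482 mg/L.
x_c = v t_c = 0.914 m/s × 1.365 d × 86400 s/d = 107800 m ≈ 108 km.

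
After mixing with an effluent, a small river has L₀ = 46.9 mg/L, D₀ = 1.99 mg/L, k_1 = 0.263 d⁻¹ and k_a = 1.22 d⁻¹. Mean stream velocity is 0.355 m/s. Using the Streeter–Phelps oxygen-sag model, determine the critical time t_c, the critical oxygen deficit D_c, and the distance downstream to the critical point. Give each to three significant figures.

At the critical point dD/dt = 0, so k_1 L₀ e^(−k_1 t) = k_a D. Substituting D(t) from the Streeter–Phelps equation and solving for t gives
t_c = ln[(k_a/k_1)(1 − D₀(k_a−k_1)/(k_1 L₀))] / (k_a−k_1).
Here k_a−k_1 = 0.9570 d⁻¹ and 1 − D₀(k_a−k_1)/(k_1 L₀) = 1 − 1.99×0.9570/(0.263×46.9) = 0.8456, so
t_c = ln(4.639 × 0.8456) / 0.9570 = 1.367 / 0.9570 = 1.428 d.
D_c = (k_1/k_a) L₀ e^(−k_1 t_c) = (0.263/1.22) × 46.9 × e^(−0.263×1.428) = 0.2156 × 46.9 × 0.6869 = 6.945 mg/L.
x_c = v t_c = 0.355 m/s × 1.428 d × 86400 s/d = 43800 m ≈ 43.8 km.

t_c ≈ 1.43 d; D_c ≈ 6.94 mg/L; x_c ≈ 43.8 km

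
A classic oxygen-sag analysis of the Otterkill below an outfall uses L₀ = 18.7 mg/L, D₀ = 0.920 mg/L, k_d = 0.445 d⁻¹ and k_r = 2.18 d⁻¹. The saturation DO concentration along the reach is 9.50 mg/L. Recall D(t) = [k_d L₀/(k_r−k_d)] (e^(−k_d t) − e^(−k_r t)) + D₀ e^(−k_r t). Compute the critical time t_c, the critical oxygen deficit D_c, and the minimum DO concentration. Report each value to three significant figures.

t_c ≈ 0.793 d; D_c ≈ 2.68 mg/L; min DO ≈ 6.82 mg/L

With k_r/k_d = 4.899 and 1 − D₀(k_r−k_d)/(k_d L₀) = 0.8082,
t_c = ln(4.899 × 0.8082) / (2.18 − 0.445) = ln(3.959) / 1.735 = 1.376/1.735 = 0.7931 d.
L(t_c) = L₀ e^(−k_d t_c) = 18.7 × 0.7026 = 13.14 mg/L, and at the critical point k_r D_c = k_d L, so D_c = (0.445/2.18) × 13.14 = 2.682 mg/L.
Minimum DO = C_s − D_c = 9.50 − 2.682 = 6.818 mg/L.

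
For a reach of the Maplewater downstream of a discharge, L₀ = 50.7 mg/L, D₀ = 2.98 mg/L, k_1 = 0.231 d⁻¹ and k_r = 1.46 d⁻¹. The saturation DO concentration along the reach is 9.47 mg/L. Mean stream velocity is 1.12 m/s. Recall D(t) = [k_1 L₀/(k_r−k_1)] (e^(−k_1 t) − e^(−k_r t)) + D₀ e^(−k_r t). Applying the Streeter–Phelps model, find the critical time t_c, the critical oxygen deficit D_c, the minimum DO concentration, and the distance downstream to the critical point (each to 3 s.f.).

t_c ≈ 1.20 d; D_c ≈ 6.09 mg/L; min DO ≈ 3.38 mg/L; x_c ≈ 116 km

At the critical point dD/dt = 0, so k_1 L₀ e^(−k_1 t) = k_r D. Substituting D(t) from the Streeter–Phelps equation and solving for t gives
t_c = ln[(k_r/k_1)(1 − D₀(k_r−k_1)/(k_1 L₀))] / (k_r−k_1).
Here k_r−k_1 = 1.229 d⁻¹ and 1 − D₀(k_r−k_1)/(k_1 L₀) = 1 − 2.98×1.229/(0.231×50.7) = 0.6873, so
t_c = ln(6.320 × 0.6873) / 1.229 = 1.469 / 1.229 = 1.195 d.
L(t_c) = L₀ e^(−k_1 t_c) = 50.7 × 0.7588 = 38.47 mg/L, and at the critical point k_r D_c = k_1 L, so D_c = (0.231/1.46) × 38.47 = 6.087 mg/L.
Minimum DO = C_s − D_c = 9.47 − 6.087 = 3.383 mg/L.
x_c = v t_c = 1.12 m/s × 1.195 d × 86400 s/d = 115600 m ≈ 116 km.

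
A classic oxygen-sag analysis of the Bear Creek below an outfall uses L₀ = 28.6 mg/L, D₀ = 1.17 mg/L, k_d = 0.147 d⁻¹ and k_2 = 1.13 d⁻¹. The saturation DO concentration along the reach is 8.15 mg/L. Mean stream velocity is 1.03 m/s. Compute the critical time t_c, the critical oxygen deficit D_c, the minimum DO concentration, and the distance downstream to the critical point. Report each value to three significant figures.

t_c ≈ 1.75 d; D_c ≈ 2.88 mg/L; min DO ≈ 5.27 mg/L; x_c ≈ 156 km

t_c = [1/(k_2−k_d)] ln[(k_2/k_d)(1 − D₀(k_2−k_d)/(k_d L₀))]
= [1/(1.13−0.147)] ln[(1.13/0.147)(1 − 1.17×0.9830/(0.147×28.6))]
= (1/0.9830) ln[7.687 × 0.7264] = 1.017 × ln(5.584) = 1.017 × 1.720 = 1.750 d.
L(t_c) = L₀ e^(−k_d t_c) = 28.6 × 0.7732 = 22.11 mg/L, and at the critical point k_2 D_c = k_d L, so D_c = (0.147/1.13) × 22.11 = 2.877 mg/L.
Minimum DO = C_s − D_c = 8.15 − 2.877 = 5.273 mg/L.
x_c = v t_c = 1.03 m/s × 1.750 d × 86400 s/d = 155700 m ≈ 156 km.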